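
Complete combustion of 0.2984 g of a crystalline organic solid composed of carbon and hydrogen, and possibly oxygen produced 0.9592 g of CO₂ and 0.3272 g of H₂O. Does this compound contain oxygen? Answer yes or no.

no

mol C = 0.9592 g CO₂ ÷ 44.009 g/mol = 0.021796 mol
mol H = 2 × 0.3272 g H₂O ÷ 18.015 g/mol = 0.036325 mol
C and H together account for 0.29840 g — essentially the entire 0.2984 g sample — so the compound contains no oxygen.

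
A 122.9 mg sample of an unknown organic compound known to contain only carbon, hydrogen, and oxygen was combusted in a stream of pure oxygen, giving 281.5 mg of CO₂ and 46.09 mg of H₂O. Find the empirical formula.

mol C = 0.2815 g CO₂ ÷ 44.009 g/mol = 0.0063964 mol
mol H = 2 × 0.04609 g H₂O ÷ 18.015 g/mol = 0.0051168 mol
mass O = 0.1229 − (0.076827 + 0.0051578) = 0.040915 g → mol O = 0.040915 ÷ 15.999 = 0.0025573 mol
Divide by the smallest (0.0025573 mol): C 2.501, H 2.001, O 1.000
Multiplying each by 2 gives whole numbers: C 5.00, H 4.00, O 2.00

C5H4O2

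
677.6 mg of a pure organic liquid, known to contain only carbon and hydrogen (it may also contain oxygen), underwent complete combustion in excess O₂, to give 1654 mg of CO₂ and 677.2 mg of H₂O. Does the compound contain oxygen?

yes

mol C = 1.654 g CO₂ ÷ 44.009 g/mol = 0.037583 mol
mol H = 2 × 0.6772 g H₂O ÷ 18.015 g/mol = 0.075182 mol
C and H account for only 0.52720 g of the 0.6776 g sample; the remaining 0.15040 g must be oxygen.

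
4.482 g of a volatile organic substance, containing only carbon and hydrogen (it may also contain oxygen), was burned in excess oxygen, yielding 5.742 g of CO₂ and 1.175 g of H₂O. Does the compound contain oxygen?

yes

mol C = 5.742 g CO₂ ÷ 44.009 g/mol = 0.13047 mol
mol H = 2 × 1.175 g H₂O ÷ 18.015 g/mol = 0.13045 mol
C and H account for only 1.6986 g of the 4.482 g sample; the remaining 2.7834 g must be oxygen.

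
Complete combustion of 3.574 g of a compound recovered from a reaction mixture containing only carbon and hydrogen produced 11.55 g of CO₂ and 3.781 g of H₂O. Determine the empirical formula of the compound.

mol C = 11.55 g CO₂ ÷ 44.009 g/mol = 0.26245 mol
mol H = 2 × 3.781 g H₂O ÷ 18.015 g/mol = 0.41976 mol
Divide by the smallest (0.26245 mol): C 1.000, H 1.599
Multiplying each by 5 gives whole numbers: C 5.00, H 8.00

C5H8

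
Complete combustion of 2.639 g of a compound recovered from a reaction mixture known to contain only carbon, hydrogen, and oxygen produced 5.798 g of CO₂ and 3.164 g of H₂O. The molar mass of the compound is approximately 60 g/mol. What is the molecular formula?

mol C = 5.798 g CO₂ ÷ 44.009 g/mol = 0.13175 mol
mol H = 2 × 3.164 g H₂O ÷ 18.015 g/mol = 0.35126 mol
mass O = 2.639 − (1.5824 + 0.35407) = 0.70253 g → mol O = 0.70253 ÷ 15.999 = 0.043911 mol
Divide by the smallest (0.043911 mol): C 3.000, H 7.999, O 1.000
Empirical formula: C3H8O
Empirical-formula mass = 60.10 g/mol; 60 ÷ 60.10 ≈ 1, so the molecular formula is C3H8O.

C3H8O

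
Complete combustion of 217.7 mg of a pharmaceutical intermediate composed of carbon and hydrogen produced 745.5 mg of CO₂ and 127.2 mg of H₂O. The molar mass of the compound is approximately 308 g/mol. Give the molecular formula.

C24H20

mol C = 0.7455 g CO₂ ÷ 44.009 g/mol = 0.016940 mol
mol H = 2 × 0.1272 g H₂O ÷ 18.015 g/mol = 0.014122 mol
Divide by the smallest (0.014122 mol): C 1.200, H 1.000
Multiplying each by 5 gives whole numbers: C 6.00, H 5.00
Empirical formula: C6H5
Empirical-formula mass = 77.11 g/mol; 308 ÷ 77.11 ≈ 4, so the molecular formula is C24H20.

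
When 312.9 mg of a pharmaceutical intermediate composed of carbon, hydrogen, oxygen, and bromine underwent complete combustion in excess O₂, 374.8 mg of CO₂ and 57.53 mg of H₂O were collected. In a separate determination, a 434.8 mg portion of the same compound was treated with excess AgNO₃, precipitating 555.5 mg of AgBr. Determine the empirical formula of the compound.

mol C = 0.3748 g CO₂ ÷ 44.009 g/mol = 0.0085164 mol
mol H = 2 × 0.05753 g H₂O ÷ 18.015 g/mol = 0.0063869 mol
From the AgBr data: mol Br per gram of compound = (0.5555 ÷ 187.772) ÷ 0.4348 = 0.0068040 mol/g, so in the 0.3129 g combustion sample mol Br = 0.0021290 mol
mass O = 0.3129 − (0.10229 + 0.0064380 + 0.17011) = 0.034058 g → mol O = 0.034058 ÷ 15.999 = 0.0021288 mol
Divide by the smallest (0.0021288 mol): C 4.001, H 3.000, Br 1.000, O 1.000

C4H3BrO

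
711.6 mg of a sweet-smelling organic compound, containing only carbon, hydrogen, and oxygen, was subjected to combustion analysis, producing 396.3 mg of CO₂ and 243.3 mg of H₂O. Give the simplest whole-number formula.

CH3O4

mol C = 0.3963 g CO₂ ÷ 44.009 g/mol = 0.0090050 mol
mol H = 2 × 0.2433 g H₂O ÷ 18.015 g/mol = 0.027011 mol
mass O = 0.7116 − (0.10816 + 0.027227) = 0.57621 g → mol O = 0.57621 ÷ 15.999 = 0.036016 mol
Divide by the smallest (0.0090050 mol): C 1.000, H 3.000, O 4.000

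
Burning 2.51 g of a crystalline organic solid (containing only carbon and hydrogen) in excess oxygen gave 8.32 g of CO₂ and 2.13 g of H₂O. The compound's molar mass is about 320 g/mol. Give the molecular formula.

C24H30

mol C = 8.32 g CO₂ ÷ 44.009 g/mol = 0.1891 mol
mol H = 2 × 2.13 g H₂O ÷ 18.015 g/mol = 0.2365 mol
Divide by the smallest (0.1891 mol): C 1.000, H 1.251
Multiplying each by 4 gives whole numbers: C 4.00, H 5.00
Empirical formula: C4H5
Empirical-formula mass = 53.08 g/mol; 320 ÷ 53.08 ≈ 6, so the molecular formula is C24H30.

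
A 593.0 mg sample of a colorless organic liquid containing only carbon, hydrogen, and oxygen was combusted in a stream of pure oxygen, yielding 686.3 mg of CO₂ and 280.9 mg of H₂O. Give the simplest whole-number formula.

mol C = 0.6863 g CO₂ ÷ 44.009 g/mol = 0.015595 mol
mol H = 2 × 0.2809 g H₂O ÷ 18.015 g/mol = 0.031185 mol
mass O = 0.5930 − (0.18731 + 0.031435) = 0.37426 g → mol O = 0.37426 ÷ 15.999 = 0.023393 mol
Divide by the smallest (0.015595 mol): C 1.000, H 2.000, O 1.500
Multiplying each by 2 gives whole numbers: C 2.00, H 4.00, O 3.00

C2H4O3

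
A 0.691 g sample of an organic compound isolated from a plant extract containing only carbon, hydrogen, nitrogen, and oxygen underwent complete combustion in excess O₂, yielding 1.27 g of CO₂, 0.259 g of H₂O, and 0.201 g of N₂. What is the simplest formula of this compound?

C4H4N2O

mol C = 1.27 g CO₂ ÷ 44.009 g/mol = 0.02886 mol
mol H = 2 × 0.259 g H₂O ÷ 18.015 g/mol = 0.02875 mol
mol N = 2 × 0.201 g N₂ ÷ 28.014 g/mol = 0.01435 mol
mass O = 0.691 − (0.3466 + 0.02898 + 0.2010) = 0.1144 g → mol O = 0.1144 ÷ 15.999 = 0.007151 mol
Divide by the smallest (0.007151 mol): C 4.036, H 4.021, N 2.007, O 1.000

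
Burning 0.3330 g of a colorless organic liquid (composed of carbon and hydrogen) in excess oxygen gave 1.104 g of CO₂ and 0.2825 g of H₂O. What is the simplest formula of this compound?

mol C = 1.104 g CO₂ ÷ 44.009 g/mol = 0.025086 mol
mol H = 2 × 0.2825 g H₂O ÷ 18.015 g/mol = 0.031363 mol
Divide by the smallest (0.025086 mol): C 1.000, H 1.250
Multiplying each by 4 gives whole numbers: C 4.00, H 5.00

C4H5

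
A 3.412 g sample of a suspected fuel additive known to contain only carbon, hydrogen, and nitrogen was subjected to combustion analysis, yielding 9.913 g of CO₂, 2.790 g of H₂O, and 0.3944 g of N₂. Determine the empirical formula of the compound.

C8H11N

mol C = 9.913 g CO₂ ÷ 44.009 g/mol = 0.22525 mol
mol H = 2 × 2.790 g H₂O ÷ 18.015 g/mol = 0.30974 mol
mol N = 2 × 0.3944 g N₂ ÷ 28.014 g/mol = 0.028157 mol
Divide by the smallest (0.028157 mol): C 8.000, H 11.000, N 1.000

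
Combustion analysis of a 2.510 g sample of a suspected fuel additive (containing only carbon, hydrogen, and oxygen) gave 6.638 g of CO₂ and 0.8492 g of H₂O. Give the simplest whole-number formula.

mol C = 6.638 g CO₂ ÷ 44.009 g/mol = 0.15083 mol
mol H = 2 × 0.8492 g H₂O ÷ 18.015 g/mol = 0.094277 mol
mass O = 2.510 − (1.8117 + 0.095031) = 0.60332 g → mol O = 0.60332 ÷ 15.999 = 0.037710 mol
Divide by the smallest (0.037710 mol): C 4.000, H 2.500, O 1.000
Multiplying each by 2 gives whole numbers: C 8.00, H 5.00, O 2.00

C8H5O2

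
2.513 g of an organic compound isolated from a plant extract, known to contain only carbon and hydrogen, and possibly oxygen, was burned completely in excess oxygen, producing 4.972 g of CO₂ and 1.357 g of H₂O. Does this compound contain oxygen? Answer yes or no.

mol C = 4.972 g CO₂ ÷ 44.009 g/mol = 0.11298 mol
mol H = 2 × 1.357 g H₂O ÷ 18.015 g/mol = 0.15065 mol
C and H account for only 1.5088 g of the 2.513 g sample; the remaining 1.0042 g must be oxygen.

yes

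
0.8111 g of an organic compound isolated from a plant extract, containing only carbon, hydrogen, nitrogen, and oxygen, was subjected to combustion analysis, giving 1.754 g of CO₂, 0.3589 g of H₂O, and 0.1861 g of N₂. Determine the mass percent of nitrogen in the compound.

mol C = 1.754 g CO₂ ÷ 44.009 g/mol = 0.039855 mol
mol H = 2 × 0.3589 g H₂O ÷ 18.015 g/mol = 0.039845 mol
mol N = 2 × 0.1861 g N₂ ÷ 28.014 g/mol = 0.013286 mol
mass O = 0.8111 − (0.47870 + 0.040163 + 0.18610) = 0.10613 g → mol O = 0.10613 ÷ 15.999 = 0.0066337 mol
mass % N = 0.18610 g ÷ 0.8111 g × 100%

22.94%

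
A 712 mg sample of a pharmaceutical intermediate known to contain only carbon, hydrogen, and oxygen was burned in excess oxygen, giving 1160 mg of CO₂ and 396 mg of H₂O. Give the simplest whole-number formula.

mol C = 1.16 g CO₂ ÷ 44.009 g/mol = 0.02636 mol
mol H = 2 × 0.396 g H₂O ÷ 18.015 g/mol = 0.04396 mol
mass O = 0.712 − (0.3166 + 0.04432) = 0.3511 g → mol O = 0.3511 ÷ 15.999 = 0.02194 mol
Divide by the smallest (0.02194 mol): C 1.201, H 2.003, O 1.000
Multiplying each by 5 gives whole numbers: C 6.01, H 10.02, O 5.00

C6H10O5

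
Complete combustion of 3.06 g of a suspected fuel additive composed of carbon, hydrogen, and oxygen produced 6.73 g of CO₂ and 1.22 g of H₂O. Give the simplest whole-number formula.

mol C = 6.73 g CO₂ ÷ 44.009 g/mol = 0.1529 mol
mol H = 2 × 1.22 g H₂O ÷ 18.015 g/mol = 0.1354 mol
mass O = 3.06 − (1.837 + 0.1365) = 1.087 g → mol O = 1.087 ÷ 15.999 = 0.06792 mol
Divide by the smallest (0.06792 mol): C 2.251, H 1.994, O 1.000
Multiplying each by 4 gives whole numbers: C 9.01, H 7.98, O 4.00

C9H8O4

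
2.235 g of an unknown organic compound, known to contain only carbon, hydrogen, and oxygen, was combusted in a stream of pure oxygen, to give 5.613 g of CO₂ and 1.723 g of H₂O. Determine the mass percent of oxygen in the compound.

22.83%

mol C = 5.613 g CO₂ ÷ 44.009 g/mol = 0.12754 mol
mol H = 2 × 1.723 g H₂O ÷ 18.015 g/mol = 0.19129 mol
mass O = 2.235 − (1.5319 + 0.19282) = 0.51028 g → mol O = 0.51028 ÷ 15.999 = 0.031894 mol
mass % O = 0.51028 g ÷ 2.235 g × 100%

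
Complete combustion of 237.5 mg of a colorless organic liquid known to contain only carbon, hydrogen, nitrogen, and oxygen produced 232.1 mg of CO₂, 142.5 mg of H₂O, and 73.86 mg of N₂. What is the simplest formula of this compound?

mol C = 0.2321 g CO₂ ÷ 44.009 g/mol = 0.0052739 mol
mol H = 2 × 0.1425 g H₂O ÷ 18.015 g/mol = 0.015820 mol
mol N = 2 × 0.07386 g N₂ ÷ 28.014 g/mol = 0.0052731 mol
mass O = 0.2375 − (0.063345 + 0.015947 + 0.073860) = 0.084348 g → mol O = 0.084348 ÷ 15.999 = 0.0052721 mol
Divide by the smallest (0.0052721 mol): C 1.000, H 3.001, N 1.000, O 1.000

CH3NO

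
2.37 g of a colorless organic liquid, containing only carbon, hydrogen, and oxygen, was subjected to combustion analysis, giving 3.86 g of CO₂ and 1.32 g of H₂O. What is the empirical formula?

C6H10O5

mol C = 3.86 g CO₂ ÷ 44.009 g/mol = 0.08771 mol
mol H = 2 × 1.32 g H₂O ÷ 18.015 g/mol = 0.1465 mol
mass O = 2.37 − (1.053 + 0.1477) = 1.169 g → mol O = 1.169 ÷ 15.999 = 0.07305 mol
Divide by the smallest (0.07305 mol): C 1.201, H 2.006, O 1.000
Multiplying each by 5 gives whole numbers: C 6.00, H 10.03, O 5.00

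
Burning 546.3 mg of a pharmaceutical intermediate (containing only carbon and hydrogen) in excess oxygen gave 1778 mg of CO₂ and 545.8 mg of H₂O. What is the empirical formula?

C2H3

mol C = 1.778 g CO₂ ÷ 44.009 g/mol = 0.040401 mol
mol H = 2 × 0.5458 g H₂O ÷ 18.015 g/mol = 0.060594 mol
Divide by the smallest (0.040401 mol): C 1.000, H 1.500
Multiplying each by 2 gives whole numbers: C 2.00, H 3.00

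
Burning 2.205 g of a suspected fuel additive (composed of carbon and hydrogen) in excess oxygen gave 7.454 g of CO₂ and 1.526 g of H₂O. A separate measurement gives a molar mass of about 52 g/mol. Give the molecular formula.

mol C = 7.454 g CO₂ ÷ 44.009 g/mol = 0.16937 mol
mol H = 2 × 1.526 g H₂O ÷ 18.015 g/mol = 0.16941 mol
Divide by the smallest (0.16937 mol): C 1.000, H 1.000
Empirical formula: CH
Empirical-formula mass = 13.02 g/mol; 52 ÷ 13.02 ≈ 4, so the molecular formula is C4H4.

C4H4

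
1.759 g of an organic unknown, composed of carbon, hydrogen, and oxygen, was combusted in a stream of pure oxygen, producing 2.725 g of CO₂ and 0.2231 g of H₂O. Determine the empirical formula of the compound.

mol C = 2.725 g CO₂ ÷ 44.009 g/mol = 0.061919 mol
mol H = 2 × 0.2231 g H₂O ÷ 18.015 g/mol = 0.024768 mol
mass O = 1.759 − (0.74371 + 0.024966) = 0.99032 g → mol O = 0.99032 ÷ 15.999 = 0.061899 mol
Divide by the smallest (0.024768 mol): C 2.500, H 1.000, O 2.499
Multiplying each by 2 gives whole numbers: C 5.00, H 2.00, O 5.00

C5H2O5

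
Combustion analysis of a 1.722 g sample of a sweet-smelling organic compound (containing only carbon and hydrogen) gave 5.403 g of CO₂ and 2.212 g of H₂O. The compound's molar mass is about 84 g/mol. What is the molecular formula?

mol C = 5.403 g CO₂ ÷ 44.009 g/mol = 0.12277 mol
mol H = 2 × 2.212 g H₂O ÷ 18.015 g/mol = 0.24557 mol
Divide by the smallest (0.12277 mol): C 1.000, H 2.000
Empirical formula: CH2
Empirical-formula mass = 14.03 g/mol; 84 ÷ 14.03 ≈ 6, so the molecular formula is C6H12.

C6H12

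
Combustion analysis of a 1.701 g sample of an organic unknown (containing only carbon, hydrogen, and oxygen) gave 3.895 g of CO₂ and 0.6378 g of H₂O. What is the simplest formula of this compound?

C5H4O2

mol C = 3.895 g CO₂ ÷ 44.009 g/mol = 0.088505 mol
mol H = 2 × 0.6378 g H₂O ÷ 18.015 g/mol = 0.070808 mol
mass O = 1.701 − (1.0630 + 0.071374) = 0.56660 g → mol O = 0.56660 ÷ 15.999 = 0.035415 mol
Divide by the smallest (0.035415 mol): C 2.499, H 1.999, O 1.000
Multiplying each by 2 gives whole numbers: C 5.00, H 4.00, O 2.00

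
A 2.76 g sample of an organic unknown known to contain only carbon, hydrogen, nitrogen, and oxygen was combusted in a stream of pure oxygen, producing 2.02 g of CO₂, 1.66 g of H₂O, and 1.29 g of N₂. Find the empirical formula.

CH4N2O

mol C = 2.02 g CO₂ ÷ 44.009 g/mol = 0.04590 mol
mol H = 2 × 1.66 g H₂O ÷ 18.015 g/mol = 0.1843 mol
mol N = 2 × 1.29 g N₂ ÷ 28.014 g/mol = 0.09210 mol
mass O = 2.76 − (0.5513 + 0.1858 + 1.290) = 0.7329 g → mol O = 0.7329 ÷ 15.999 = 0.04581 mol
Divide by the smallest (0.04581 mol): C 1.002, H 4.023, N 2.010, O 1.000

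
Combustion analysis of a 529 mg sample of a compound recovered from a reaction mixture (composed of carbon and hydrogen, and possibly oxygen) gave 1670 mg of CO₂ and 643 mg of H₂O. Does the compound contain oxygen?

mol C = 1.67 g CO₂ ÷ 44.009 g/mol = 0.03795 mol
mol H = 2 × 0.643 g H₂O ÷ 18.015 g/mol = 0.07138 mol
C and H together account for 0.5277 g — essentially the entire 0.529 g sample — so the compound contains no oxygen.

no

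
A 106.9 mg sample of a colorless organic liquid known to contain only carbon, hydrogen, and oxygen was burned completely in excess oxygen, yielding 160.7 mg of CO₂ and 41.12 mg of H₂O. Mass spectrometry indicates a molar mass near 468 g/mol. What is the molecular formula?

C16H20O16

mol C = 0.1607 g CO₂ ÷ 44.009 g/mol = 0.0036515 mol
mol H = 2 × 0.04112 g H₂O ÷ 18.015 g/mol = 0.0045651 mol
mass O = 0.1069 − (0.043858 + 0.0046016) = 0.058440 g → mol O = 0.058440 ÷ 15.999 = 0.0036527 mol
Divide by the smallest (0.0036515 mol): C 1.000, H 1.250, O 1.000
Multiplying each by 4 gives whole numbers: C 4.00, H 5.00, O 4.00
Empirical formula: C4H5O4
Empirical-formula mass = 117.08 g/mol; 468 ÷ 117.08 ≈ 4, so the molecular formula is C16H20O16.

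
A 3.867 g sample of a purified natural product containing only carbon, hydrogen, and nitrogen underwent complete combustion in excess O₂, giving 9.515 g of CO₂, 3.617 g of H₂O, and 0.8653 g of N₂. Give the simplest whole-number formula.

mol C = 9.515 g CO₂ ÷ 44.009 g/mol = 0.21621 mol
mol H = 2 × 3.617 g H₂O ÷ 18.015 g/mol = 0.40155 mol
mol N = 2 × 0.8653 g N₂ ÷ 28.014 g/mol = 0.061776 mol
Divide by the smallest (0.061776 mol): C 3.500, H 6.500, N 1.000
Multiplying each by 2 gives whole numbers: C 7.00, H 13.00, N 2.00

C7H13N2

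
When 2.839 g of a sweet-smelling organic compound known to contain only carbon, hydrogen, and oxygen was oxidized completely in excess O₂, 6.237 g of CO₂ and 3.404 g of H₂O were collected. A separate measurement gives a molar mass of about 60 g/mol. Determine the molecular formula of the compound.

C3H8O

mol C = 6.237 g CO₂ ÷ 44.009 g/mol = 0.14172 mol
mol H = 2 × 3.404 g H₂O ÷ 18.015 g/mol = 0.37791 mol
mass O = 2.839 − (1.7022 + 0.38093) = 0.75586 g → mol O = 0.75586 ÷ 15.999 = 0.047244 mol
Divide by the smallest (0.047244 mol): C 3.000, H 7.999, O 1.000
Empirical formula: C3H8O
Empirical-formula mass = 60.10 g/mol; 60 ÷ 60.10 ≈ 1, so the molecular formula is C3H8O.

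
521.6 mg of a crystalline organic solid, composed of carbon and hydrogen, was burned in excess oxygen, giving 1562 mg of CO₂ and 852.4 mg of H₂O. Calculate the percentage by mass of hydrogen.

mol C = 1.562 g CO₂ ÷ 44.009 g/mol = 0.035493 mol
mol H = 2 × 0.8524 g H₂O ÷ 18.015 g/mol = 0.094632 mol
mass % H = 0.095389 g ÷ 0.5216 g × 100%

18.29%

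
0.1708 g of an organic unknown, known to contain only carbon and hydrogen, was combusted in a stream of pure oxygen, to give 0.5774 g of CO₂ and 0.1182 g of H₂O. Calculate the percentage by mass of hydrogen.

mol C = 0.5774 g CO₂ ÷ 44.009 g/mol = 0.013120 mol
mol H = 2 × 0.1182 g H₂O ÷ 18.015 g/mol = 0.013122 mol
mass % H = 0.013227 g ÷ 0.1708 g × 100%

7.74%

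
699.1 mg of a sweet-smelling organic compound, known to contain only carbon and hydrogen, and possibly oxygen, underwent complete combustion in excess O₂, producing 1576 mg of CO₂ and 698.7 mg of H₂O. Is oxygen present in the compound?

yes

mol C = 1.576 g CO₂ ÷ 44.009 g/mol = 0.035811 mol
mol H = 2 × 0.6987 g H₂O ÷ 18.015 g/mol = 0.077569 mol
C and H account for only 0.50831 g of the 0.6991 g sample; the remaining 0.19079 g must be oxygen.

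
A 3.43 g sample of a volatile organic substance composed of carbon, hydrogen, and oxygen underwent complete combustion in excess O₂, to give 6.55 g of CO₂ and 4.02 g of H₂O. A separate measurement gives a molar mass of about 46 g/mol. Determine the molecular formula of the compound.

mol C = 6.55 g CO₂ ÷ 44.009 g/mol = 0.1488 mol
mol H = 2 × 4.02 g H₂O ÷ 18.015 g/mol = 0.4463 mol
mass O = 3.43 − (1.788 + 0.4499) = 1.192 g → mol O = 1.192 ÷ 15.999 = 0.07454 mol
Divide by the smallest (0.07454 mol): C 1.997, H 5.988, O 1.000
Empirical formula: C2H6O
Empirical-formula mass = 46.07 g/mol; 46 ÷ 46.07 ≈ 1, so the molecular formula is C2H6O.

C2H6O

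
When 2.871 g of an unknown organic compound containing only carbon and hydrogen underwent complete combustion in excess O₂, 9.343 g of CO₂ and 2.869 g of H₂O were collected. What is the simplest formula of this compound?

mol C = 9.343 g CO₂ ÷ 44.009 g/mol = 0.21230 mol
mol H = 2 × 2.869 g H₂O ÷ 18.015 g/mol = 0.31851 mol
Divide by the smallest (0.21230 mol): C 1.000, H 1.500
Multiplying each by 2 gives whole numbers: C 2.00, H 3.00

C2H3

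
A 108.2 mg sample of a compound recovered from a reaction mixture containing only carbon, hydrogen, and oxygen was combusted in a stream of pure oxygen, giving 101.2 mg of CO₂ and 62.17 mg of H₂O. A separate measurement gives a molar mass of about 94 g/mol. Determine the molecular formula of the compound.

mol C = 0.1012 g CO₂ ÷ 44.009 g/mol = 0.0022995 mol
mol H = 2 × 0.06217 g H₂O ÷ 18.015 g/mol = 0.0069020 mol
mass O = 0.1082 − (0.027620 + 0.0069572) = 0.073623 g → mol O = 0.073623 ÷ 15.999 = 0.0046017 mol
Divide by the smallest (0.0022995 mol): C 1.000, H 3.001, O 2.001
Empirical formula: CH3O2
Empirical-formula mass = 47.03 g/mol; 94 ÷ 47.03 ≈ 2, so the molecular formula is C2H6O4.

C2H6O4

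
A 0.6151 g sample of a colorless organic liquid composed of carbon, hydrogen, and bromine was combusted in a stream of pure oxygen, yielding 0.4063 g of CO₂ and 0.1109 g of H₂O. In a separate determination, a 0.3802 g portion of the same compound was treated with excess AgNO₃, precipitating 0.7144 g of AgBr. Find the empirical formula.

C3H4Br2

mol C = 0.4063 g CO₂ ÷ 44.009 g/mol = 0.0092322 mol
mol H = 2 × 0.1109 g H₂O ÷ 18.015 g/mol = 0.012312 mol
From the AgBr data: mol Br per gram of compound = (0.7144 ÷ 187.772) ÷ 0.3802 = 0.010007 mol/g, so in the 0.6151 g combustion sample mol Br = 0.0061552 mol
Divide by the smallest (0.0061552 mol): C 1.500, H 2.000, Br 1.000
Multiplying each by 2 gives whole numbers: C 3.00, H 4.00, Br 2.00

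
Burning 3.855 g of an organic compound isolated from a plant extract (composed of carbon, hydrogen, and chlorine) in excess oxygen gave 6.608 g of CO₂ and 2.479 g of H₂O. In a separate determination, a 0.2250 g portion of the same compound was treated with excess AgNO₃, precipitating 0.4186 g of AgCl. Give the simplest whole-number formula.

C6H11Cl2

mol C = 6.608 g CO₂ ÷ 44.009 g/mol = 0.15015 mol
mol H = 2 × 2.479 g H₂O ÷ 18.015 g/mol = 0.27522 mol
From the AgCl data: mol Cl per gram of compound = (0.4186 ÷ 143.318) ÷ 0.2250 = 0.012981 mol/g, so in the 3.855 g combustion sample mol Cl = 0.050043 mol
Divide by the smallest (0.050043 mol): C 3.000, H 5.500, Cl 1.000
Multiplying each by 2 gives whole numbers: C 6.00, H 11.00, Cl 2.00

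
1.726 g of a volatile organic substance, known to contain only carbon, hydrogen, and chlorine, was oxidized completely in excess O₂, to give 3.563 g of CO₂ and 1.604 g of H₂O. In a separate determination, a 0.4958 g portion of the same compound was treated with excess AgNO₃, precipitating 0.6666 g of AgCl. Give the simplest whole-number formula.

C5H11Cl

mol C = 3.563 g CO₂ ÷ 44.009 g/mol = 0.080961 mol
mol H = 2 × 1.604 g H₂O ÷ 18.015 g/mol = 0.17807 mol
From the AgCl data: mol Cl per gram of compound = (0.6666 ÷ 143.318) ÷ 0.4958 = 0.0093812 mol/g, so in the 1.726 g combustion sample mol Cl = 0.016192 mol
Divide by the smallest (0.016192 mol): C 5.000, H 10.998, Cl 1.000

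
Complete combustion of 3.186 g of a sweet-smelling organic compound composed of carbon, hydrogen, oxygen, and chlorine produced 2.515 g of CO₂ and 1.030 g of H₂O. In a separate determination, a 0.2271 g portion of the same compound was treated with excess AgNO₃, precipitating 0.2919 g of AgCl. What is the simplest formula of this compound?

C2H4ClO3

mol C = 2.515 g CO₂ ÷ 44.009 g/mol = 0.057147 mol
mol H = 2 × 1.030 g H₂O ÷ 18.015 g/mol = 0.11435 mol
From the AgCl data: mol Cl per gram of compound = (0.2919 ÷ 143.318) ÷ 0.2271 = 0.0089684 mol/g, so in the 3.186 g combustion sample mol Cl = 0.028573 mol
mass O = 3.186 − (0.68640 + 0.11526 + 1.0129) = 1.3714 g → mol O = 1.3714 ÷ 15.999 = 0.085719 mol
Divide by the smallest (0.028573 mol): C 2.000, H 4.002, Cl 1.000, O 3.000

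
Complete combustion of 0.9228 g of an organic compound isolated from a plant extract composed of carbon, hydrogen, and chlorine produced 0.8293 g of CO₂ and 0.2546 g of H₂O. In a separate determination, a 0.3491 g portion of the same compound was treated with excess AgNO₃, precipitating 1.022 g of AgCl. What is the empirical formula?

mol C = 0.8293 g CO₂ ÷ 44.009 g/mol = 0.018844 mol
mol H = 2 × 0.2546 g H₂O ÷ 18.015 g/mol = 0.028265 mol
From the AgCl data: mol Cl per gram of compound = (1.022 ÷ 143.318) ÷ 0.3491 = 0.020427 mol/g, so in the 0.9228 g combustion sample mol Cl = 0.018850 mol
Divide by the smallest (0.018844 mol): C 1.000, H 1.500, Cl 1.000
Multiplying each by 2 gives whole numbers: C 2.00, H 3.00, Cl 2.00

C2H3Cl2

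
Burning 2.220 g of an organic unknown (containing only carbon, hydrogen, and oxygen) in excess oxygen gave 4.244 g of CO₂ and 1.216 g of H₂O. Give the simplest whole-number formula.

C5H7O3

mol C = 4.244 g CO₂ ÷ 44.009 g/mol = 0.096435 mol
mol H = 2 × 1.216 g H₂O ÷ 18.015 g/mol = 0.13500 mol
mass O = 2.220 − (1.1583 + 0.13608) = 0.92564 g → mol O = 0.92564 ÷ 15.999 = 0.057856 mol
Divide by the smallest (0.057856 mol): C 1.667, H 2.333, O 1.000
Multiplying each by 3 gives whole numbers: C 5.00, H 7.00, O 3.00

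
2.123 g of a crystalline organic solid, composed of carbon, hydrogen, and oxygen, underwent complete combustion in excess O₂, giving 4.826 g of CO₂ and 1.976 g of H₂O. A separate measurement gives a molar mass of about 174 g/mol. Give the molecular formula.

mol C = 4.826 g CO₂ ÷ 44.009 g/mol = 0.10966 mol
mol H = 2 × 1.976 g H₂O ÷ 18.015 g/mol = 0.21937 mol
mass O = 2.123 − (1.3171 + 0.22113) = 0.58475 g → mol O = 0.58475 ÷ 15.999 = 0.036549 mol
Divide by the smallest (0.036549 mol): C 3.000, H 6.002, O 1.000
Empirical formula: C3H6O
Empirical-formula mass = 58.08 g/mol; 174 ÷ 58.08 ≈ 3, so the molecular formula is C9H18O3.

C9H18O3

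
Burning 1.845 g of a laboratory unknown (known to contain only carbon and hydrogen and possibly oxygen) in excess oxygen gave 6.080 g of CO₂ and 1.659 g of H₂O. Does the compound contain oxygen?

no

mol C = 6.080 g CO₂ ÷ 44.009 g/mol = 0.13815 mol
mol H = 2 × 1.659 g H₂O ÷ 18.015 g/mol = 0.18418 mol
C and H together account for 1.8450 g — essentially the entire 1.845 g sample — so the compound contains no oxygen.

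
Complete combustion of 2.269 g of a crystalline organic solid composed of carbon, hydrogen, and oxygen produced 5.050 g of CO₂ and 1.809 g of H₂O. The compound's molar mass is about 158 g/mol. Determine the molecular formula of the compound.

mol C = 5.050 g CO₂ ÷ 44.009 g/mol = 0.11475 mol
mol H = 2 × 1.809 g H₂O ÷ 18.015 g/mol = 0.20083 mol
mass O = 2.269 − (1.3783 + 0.20244) = 0.68831 g → mol O = 0.68831 ÷ 15.999 = 0.043022 mol
Divide by the smallest (0.043022 mol): C 2.667, H 4.668, O 1.000
Multiplying each by 3 gives whole numbers: C 8.00, H 14.00, O 3.00
Empirical formula: C8H14O3
Empirical-formula mass = 158.20 g/mol; 158 ÷ 158.20 ≈ 1, so the molecular formula is C8H14O3.

C8H14O3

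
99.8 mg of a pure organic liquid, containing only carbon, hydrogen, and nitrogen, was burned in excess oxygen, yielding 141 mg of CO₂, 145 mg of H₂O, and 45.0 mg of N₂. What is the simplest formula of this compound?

mol C = 0.141 g CO₂ ÷ 44.009 g/mol = 0.003204 mol
mol H = 2 × 0.145 g H₂O ÷ 18.015 g/mol = 0.01610 mol
mol N = 2 × 0.0450 g N₂ ÷ 28.014 g/mol = 0.003213 mol
Divide by the smallest (0.003204 mol): C 1.000, H 5.024, N 1.003

CH5N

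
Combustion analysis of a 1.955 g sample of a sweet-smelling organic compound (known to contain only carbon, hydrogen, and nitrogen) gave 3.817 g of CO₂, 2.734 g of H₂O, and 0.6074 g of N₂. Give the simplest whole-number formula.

mol C = 3.817 g CO₂ ÷ 44.009 g/mol = 0.086732 mol
mol H = 2 × 2.734 g H₂O ÷ 18.015 g/mol = 0.30352 mol
mol N = 2 × 0.6074 g N₂ ÷ 28.014 g/mol = 0.043364 mol
Divide by the smallest (0.043364 mol): C 2.000, H 6.999, N 1.000

C2H7N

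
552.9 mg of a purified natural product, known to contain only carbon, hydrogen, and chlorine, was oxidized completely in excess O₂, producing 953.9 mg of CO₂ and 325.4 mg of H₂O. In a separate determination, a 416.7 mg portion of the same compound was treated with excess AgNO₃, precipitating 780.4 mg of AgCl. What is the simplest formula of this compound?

C3H5Cl

mol C = 0.9539 g CO₂ ÷ 44.009 g/mol = 0.021675 mol
mol H = 2 × 0.3254 g H₂O ÷ 18.015 g/mol = 0.036125 mol
From the AgCl data: mol Cl per gram of compound = (0.7804 ÷ 143.318) ÷ 0.4167 = 0.013068 mol/g, so in the 0.5529 g combustion sample mol Cl = 0.0072250 mol
Divide by the smallest (0.0072250 mol): C 3.000, H 5.000, Cl 1.000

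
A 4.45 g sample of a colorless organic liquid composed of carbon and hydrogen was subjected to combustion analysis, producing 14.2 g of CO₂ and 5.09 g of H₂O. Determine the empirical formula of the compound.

C4H7

mol C = 14.2 g CO₂ ÷ 44.009 g/mol = 0.3227 mol
mol H = 2 × 5.09 g H₂O ÷ 18.015 g/mol = 0.5651 mol
Divide by the smallest (0.3227 mol): C 1.000, H 1.751
Multiplying each by 4 gives whole numbers: C 4.00, H 7.01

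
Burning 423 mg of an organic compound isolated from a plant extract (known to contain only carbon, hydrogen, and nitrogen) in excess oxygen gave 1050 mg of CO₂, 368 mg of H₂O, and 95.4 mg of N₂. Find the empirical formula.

C7H12N2

mol C = 1.05 g CO₂ ÷ 44.009 g/mol = 0.02386 mol
mol H = 2 × 0.368 g H₂O ÷ 18.015 g/mol = 0.04085 mol
mol N = 2 × 0.0954 g N₂ ÷ 28.014 g/mol = 0.006811 mol
Divide by the smallest (0.006811 mol): C 3.503, H 5.998, N 1.000
Multiplying each by 2 gives whole numbers: C 7.01, H 12.00, N 2.00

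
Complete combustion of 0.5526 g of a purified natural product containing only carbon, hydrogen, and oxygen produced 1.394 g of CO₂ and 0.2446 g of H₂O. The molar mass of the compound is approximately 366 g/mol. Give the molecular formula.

C21H18O6

mol C = 1.394 g CO₂ ÷ 44.009 g/mol = 0.031675 mol
mol H = 2 × 0.2446 g H₂O ÷ 18.015 g/mol = 0.027155 mol
mass O = 0.5526 − (0.38045 + 0.027372) = 0.14478 g → mol O = 0.14478 ÷ 15.999 = 0.0090490 mol
Divide by the smallest (0.0090490 mol): C 3.500, H 3.001, O 1.000
Multiplying each by 2 gives whole numbers: C 7.00, H 6.00, O 2.00
Empirical formula: C7H6O2
Empirical-formula mass = 122.12 g/mol; 366 ÷ 122.12 ≈ 3, so the molecular formula is C21H18O6.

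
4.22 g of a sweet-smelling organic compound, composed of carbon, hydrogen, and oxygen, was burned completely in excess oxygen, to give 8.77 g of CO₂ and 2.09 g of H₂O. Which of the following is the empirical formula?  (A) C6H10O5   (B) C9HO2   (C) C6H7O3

(C) C6H7O3

mol C = 8.77 g CO₂ ÷ 44.009 g/mol = 0.1993 mol
mol H = 2 × 2.09 g H₂O ÷ 18.015 g/mol = 0.2320 mol
mass O = 4.22 − (2.394 + 0.2339) = 1.593 g → mol O = 1.593 ÷ 15.999 = 0.09954 mol
Divide by the smallest (0.09954 mol): C 2.002, H 2.331, O 1.000
Multiplying each by 3 gives whole numbers: C 6.01, H 6.99, O 3.00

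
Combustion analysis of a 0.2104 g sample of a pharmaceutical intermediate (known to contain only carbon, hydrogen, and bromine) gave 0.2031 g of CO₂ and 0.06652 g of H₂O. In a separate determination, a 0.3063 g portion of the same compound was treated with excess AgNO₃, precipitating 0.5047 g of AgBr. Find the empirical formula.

mol C = 0.2031 g CO₂ ÷ 44.009 g/mol = 0.0046150 mol
mol H = 2 × 0.06652 g H₂O ÷ 18.015 g/mol = 0.0073850 mol
From the AgBr data: mol Br per gram of compound = (0.5047 ÷ 187.772) ÷ 0.3063 = 0.0087752 mol/g, so in the 0.2104 g combustion sample mol Br = 0.0018463 mol
Divide by the smallest (0.0018463 mol): C 2.500, H 4.000, Br 1.000
Multiplying each by 2 gives whole numbers: C 5.00, H 8.00, Br 2.00

C5H8Br2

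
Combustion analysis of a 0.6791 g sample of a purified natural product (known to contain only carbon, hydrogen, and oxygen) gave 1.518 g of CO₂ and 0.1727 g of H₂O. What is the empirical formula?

mol C = 1.518 g CO₂ ÷ 44.009 g/mol = 0.034493 mol
mol H = 2 × 0.1727 g H₂O ÷ 18.015 g/mol = 0.019173 mol
mass O = 0.6791 − (0.41429 + 0.019326) = 0.24548 g → mol O = 0.24548 ÷ 15.999 = 0.015343 mol
Divide by the smallest (0.015343 mol): C 2.248, H 1.250, O 1.000
Multiplying each by 4 gives whole numbers: C 8.99, H 5.00, O 4.00

C9H5O4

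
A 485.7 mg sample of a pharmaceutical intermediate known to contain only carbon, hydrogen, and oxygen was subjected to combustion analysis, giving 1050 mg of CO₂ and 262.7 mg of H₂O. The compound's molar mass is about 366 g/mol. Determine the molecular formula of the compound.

C18H22O8

mol C = 1.050 g CO₂ ÷ 44.009 g/mol = 0.023859 mol
mol H = 2 × 0.2627 g H₂O ÷ 18.015 g/mol = 0.029165 mol
mass O = 0.4857 − (0.28657 + 0.029398) = 0.16973 g → mol O = 0.16973 ÷ 15.999 = 0.010609 mol
Divide by the smallest (0.010609 mol): C 2.249, H 2.749, O 1.000
Multiplying each by 4 gives whole numbers: C 9.00, H 11.00, O 4.00
Empirical formula: C9H11O4
Empirical-formula mass = 183.18 g/mol; 366 ÷ 183.18 ≈ 2, so the molecular formula is C18H22O8.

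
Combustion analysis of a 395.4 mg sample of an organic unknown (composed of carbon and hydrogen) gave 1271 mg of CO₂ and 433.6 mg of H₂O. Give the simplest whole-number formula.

C3H5

mol C = 1.271 g CO₂ ÷ 44.009 g/mol = 0.028880 mol
mol H = 2 × 0.4336 g H₂O ÷ 18.015 g/mol = 0.048138 mol
Divide by the smallest (0.028880 mol): C 1.000, H 1.667
Multiplying each by 3 gives whole numbers: C 3.00, H 5.00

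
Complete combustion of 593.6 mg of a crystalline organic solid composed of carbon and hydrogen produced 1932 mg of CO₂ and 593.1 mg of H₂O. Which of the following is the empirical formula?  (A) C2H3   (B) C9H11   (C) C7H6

mol C = 1.932 g CO₂ ÷ 44.009 g/mol = 0.043900 mol
mol H = 2 × 0.5931 g H₂O ÷ 18.015 g/mol = 0.065845 mol
Divide by the smallest (0.043900 mol): C 1.000, H 1.500
Multiplying each by 2 gives whole numbers: C 2.00, H 3.00

(A) C2H3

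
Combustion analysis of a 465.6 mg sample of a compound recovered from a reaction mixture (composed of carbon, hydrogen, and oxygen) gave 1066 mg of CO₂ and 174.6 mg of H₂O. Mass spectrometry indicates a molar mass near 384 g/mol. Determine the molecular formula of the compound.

C20H16O8

mol C = 1.066 g CO₂ ÷ 44.009 g/mol = 0.024222 mol
mol H = 2 × 0.1746 g H₂O ÷ 18.015 g/mol = 0.019384 mol
mass O = 0.4656 − (0.29093 + 0.019539) = 0.15513 g → mol O = 0.15513 ÷ 15.999 = 0.0096960 mol
Divide by the smallest (0.0096960 mol): C 2.498, H 1.999, O 1.000
Multiplying each by 2 gives whole numbers: C 5.00, H 4.00, O 2.00
Empirical formula: C5H4O2
Empirical-formula mass = 96.08 g/mol; 384 ÷ 96.08 ≈ 4, so the molecular formula is C20H16O8.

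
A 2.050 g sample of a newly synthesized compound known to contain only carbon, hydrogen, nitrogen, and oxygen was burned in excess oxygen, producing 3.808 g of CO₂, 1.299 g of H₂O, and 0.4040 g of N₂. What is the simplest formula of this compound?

C3H5NO

mol C = 3.808 g CO₂ ÷ 44.009 g/mol = 0.086528 mol
mol H = 2 × 1.299 g H₂O ÷ 18.015 g/mol = 0.14421 mol
mol N = 2 × 0.4040 g N₂ ÷ 28.014 g/mol = 0.028843 mol
mass O = 2.050 − (1.0393 + 0.14537 + 0.40400) = 0.46135 g → mol O = 0.46135 ÷ 15.999 = 0.028836 mol
Divide by the smallest (0.028836 mol): C 3.001, H 5.001, N 1.000, O 1.000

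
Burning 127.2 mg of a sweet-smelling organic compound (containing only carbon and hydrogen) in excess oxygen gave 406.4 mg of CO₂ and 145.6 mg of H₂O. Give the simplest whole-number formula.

mol C = 0.4064 g CO₂ ÷ 44.009 g/mol = 0.0092345 mol
mol H = 2 × 0.1456 g H₂O ÷ 18.015 g/mol = 0.016164 mol
Divide by the smallest (0.0092345 mol): C 1.000, H 1.750
Multiplying each by 4 gives whole numbers: C 4.00, H 7.00

C4H7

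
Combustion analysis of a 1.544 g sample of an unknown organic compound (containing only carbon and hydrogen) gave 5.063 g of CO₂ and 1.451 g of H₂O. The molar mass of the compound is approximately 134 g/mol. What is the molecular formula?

C10H14

mol C = 5.063 g CO₂ ÷ 44.009 g/mol = 0.11504 mol
mol H = 2 × 1.451 g H₂O ÷ 18.015 g/mol = 0.16109 mol
Divide by the smallest (0.11504 mol): C 1.000, H 1.400
Multiplying each by 5 gives whole numbers: C 5.00, H 7.00
Empirical formula: C5H7
Empirical-formula mass = 67.11 g/mol; 134 ÷ 67.11 ≈ 2, so the molecular formula is C10H14.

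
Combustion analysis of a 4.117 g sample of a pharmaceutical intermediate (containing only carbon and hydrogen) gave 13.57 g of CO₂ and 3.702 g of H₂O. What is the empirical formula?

mol C = 13.57 g CO₂ ÷ 44.009 g/mol = 0.30835 mol
mol H = 2 × 3.702 g H₂O ÷ 18.015 g/mol = 0.41099 mol
Divide by the smallest (0.30835 mol): C 1.000, H 1.333
Multiplying each by 3 gives whole numbers: C 3.00, H 4.00

C3H4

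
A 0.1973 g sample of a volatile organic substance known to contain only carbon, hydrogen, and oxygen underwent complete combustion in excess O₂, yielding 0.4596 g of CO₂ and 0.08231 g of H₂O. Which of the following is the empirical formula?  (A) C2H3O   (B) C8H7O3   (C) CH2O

mol C = 0.4596 g CO₂ ÷ 44.009 g/mol = 0.010443 mol
mol H = 2 × 0.08231 g H₂O ÷ 18.015 g/mol = 0.0091379 mol
mass O = 0.1973 − (0.12543 + 0.0092110) = 0.062654 g → mol O = 0.062654 ÷ 15.999 = 0.0039161 mol
Divide by the smallest (0.0039161 mol): C 2.667, H 2.333, O 1.000
Multiplying each by 3 gives whole numbers: C 8.00, H 7.00, O 3.00

(B) C8H7O3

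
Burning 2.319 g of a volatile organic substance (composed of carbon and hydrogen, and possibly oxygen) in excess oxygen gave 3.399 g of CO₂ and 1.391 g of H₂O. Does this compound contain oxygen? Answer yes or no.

mol C = 3.399 g CO₂ ÷ 44.009 g/mol = 0.077234 mol
mol H = 2 × 1.391 g H₂O ÷ 18.015 g/mol = 0.15443 mol
C and H account for only 1.0833 g of the 2.319 g sample; the remaining 1.2357 g must be oxygen.

yes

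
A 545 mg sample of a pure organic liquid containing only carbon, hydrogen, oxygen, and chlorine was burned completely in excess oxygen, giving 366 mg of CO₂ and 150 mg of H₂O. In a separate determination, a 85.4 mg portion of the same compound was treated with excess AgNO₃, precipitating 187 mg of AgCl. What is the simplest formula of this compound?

mol C = 0.366 g CO₂ ÷ 44.009 g/mol = 0.008316 mol
mol H = 2 × 0.150 g H₂O ÷ 18.015 g/mol = 0.01665 mol
From the AgCl data: mol Cl per gram of compound = (0.187 ÷ 143.318) ÷ 0.0854 = 0.01528 mol/g, so in the 0.545 g combustion sample mol Cl = 0.008327 mol
mass O = 0.545 − (0.09989 + 0.01679 + 0.2952) = 0.1331 g → mol O = 0.1331 ÷ 15.999 = 0.008322 mol
Divide by the smallest (0.008316 mol): C 1.000, H 2.002, Cl 1.001, O 1.001

CH2ClO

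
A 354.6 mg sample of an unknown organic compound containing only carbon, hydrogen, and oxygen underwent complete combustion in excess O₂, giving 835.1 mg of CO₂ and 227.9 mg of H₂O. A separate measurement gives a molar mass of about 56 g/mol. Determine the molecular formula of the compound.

C3H4O

mol C = 0.8351 g CO₂ ÷ 44.009 g/mol = 0.018976 mol
mol H = 2 × 0.2279 g H₂O ÷ 18.015 g/mol = 0.025301 mol
mass O = 0.3546 − (0.22792 + 0.025504) = 0.10118 g → mol O = 0.10118 ÷ 15.999 = 0.0063241 mol
Divide by the smallest (0.0063241 mol): C 3.001, H 4.001, O 1.000
Empirical formula: C3H4O
Empirical-formula mass = 56.06 g/mol; 56 ÷ 56.06 ≈ 1, so the molecular formula is C3H4O.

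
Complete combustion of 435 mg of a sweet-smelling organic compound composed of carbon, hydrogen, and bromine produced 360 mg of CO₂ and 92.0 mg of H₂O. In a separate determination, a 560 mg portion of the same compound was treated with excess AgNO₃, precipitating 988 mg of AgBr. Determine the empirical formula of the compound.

mol C = 0.360 g CO₂ ÷ 44.009 g/mol = 0.008180 mol
mol H = 2 × 0.0920 g H₂O ÷ 18.015 g/mol = 0.01021 mol
From the AgBr data: mol Br per gram of compound = (0.988 ÷ 187.772) ÷ 0.560 = 0.009396 mol/g, so in the 0.435 g combustion sample mol Br = 0.004087 mol
Divide by the smallest (0.004087 mol): C 2.001, H 2.499, Br 1.000
Multiplying each by 2 gives whole numbers: C 4.00, H 5.00, Br 2.00

C4H5Br2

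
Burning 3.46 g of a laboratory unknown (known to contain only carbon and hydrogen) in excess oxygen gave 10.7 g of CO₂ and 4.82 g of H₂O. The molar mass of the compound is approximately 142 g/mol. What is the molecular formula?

mol C = 10.7 g CO₂ ÷ 44.009 g/mol = 0.2431 mol
mol H = 2 × 4.82 g H₂O ÷ 18.015 g/mol = 0.5351 mol
Divide by the smallest (0.2431 mol): C 1.000, H 2.201
Multiplying each by 5 gives whole numbers: C 5.00, H 11.00
Empirical formula: C5H11
Empirical-formula mass = 71.14 g/mol; 142 ÷ 71.14 ≈ 2, so the molecular formula is C10H22.

C10H22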